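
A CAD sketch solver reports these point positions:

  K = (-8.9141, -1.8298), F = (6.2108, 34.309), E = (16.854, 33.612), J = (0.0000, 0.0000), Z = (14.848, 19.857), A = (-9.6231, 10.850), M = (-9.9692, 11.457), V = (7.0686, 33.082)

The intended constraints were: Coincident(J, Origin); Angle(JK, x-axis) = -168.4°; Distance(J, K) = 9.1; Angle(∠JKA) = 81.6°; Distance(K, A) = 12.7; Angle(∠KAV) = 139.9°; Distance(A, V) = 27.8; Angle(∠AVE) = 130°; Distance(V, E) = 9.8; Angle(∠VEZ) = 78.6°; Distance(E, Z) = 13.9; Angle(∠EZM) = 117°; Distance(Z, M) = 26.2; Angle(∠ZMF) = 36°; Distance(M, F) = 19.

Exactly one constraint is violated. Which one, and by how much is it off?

Distance(M, F) = 19 — off by 9.00.

J = (0.00, 0.00) ✓; JK at -168.4° ✓; |JK| = 9.100 ✓; ∠JKA = 81.60° ✓; |KA| = 12.70 ✓; ∠KAV = 139.9° ✓; |AV| = 27.80 ✓; ∠AVE = 130.0° ✓; |VE| = 9.800 ✓; ∠VEZ = 78.60° ✓; |EZ| = 13.90 ✓; ∠EZM = 117.0° ✓; |ZM| = 26.20 ✓; ∠ZMF = 36.00° ✓; |MF| = 28.00 ✗.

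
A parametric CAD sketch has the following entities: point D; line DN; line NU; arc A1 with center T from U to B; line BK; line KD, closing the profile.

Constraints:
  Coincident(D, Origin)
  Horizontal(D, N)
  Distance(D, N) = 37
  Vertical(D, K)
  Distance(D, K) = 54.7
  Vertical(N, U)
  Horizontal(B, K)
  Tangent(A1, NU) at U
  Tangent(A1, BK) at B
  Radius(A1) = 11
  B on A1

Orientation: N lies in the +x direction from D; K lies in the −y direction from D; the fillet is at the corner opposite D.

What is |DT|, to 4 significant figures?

50.85

D is at the origin; D and N share the same y with |DN| = 37.0 and N on the +x side, so N = (37.00, 0.000). D and K share the same x with |DK| = 54.7 and K on the −y side, so K = (0.000, -54.70). The virtual corner opposite D is at (37.00, -54.70). Tangency of A1 to NU means the radius TU is perpendicular to NU and tangency of A1 to BK means the radius TB is perpendicular to BK, with radius 11.0, so the center T sits 11.0 in from both sides at T = (26.00, -43.70). Then |DT| = |T − D| = 50.85.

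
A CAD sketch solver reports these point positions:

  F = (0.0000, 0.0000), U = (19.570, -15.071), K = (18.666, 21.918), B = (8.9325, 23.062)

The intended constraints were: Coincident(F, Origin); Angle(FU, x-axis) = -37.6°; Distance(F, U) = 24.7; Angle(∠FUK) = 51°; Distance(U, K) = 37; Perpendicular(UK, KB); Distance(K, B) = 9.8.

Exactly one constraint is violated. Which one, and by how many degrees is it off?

Perpendicular(UK, KB) — off by 8.10°.

F = (0.00, 0.00) ✓; FU at -37.60° ✓; |FU| = 24.70 ✓; ∠FUK = 51.00° ✓; |UK| = 37.00 ✓; ∠(UK, KB) = 81.90° ✗; |KB| = 9.800 ✓.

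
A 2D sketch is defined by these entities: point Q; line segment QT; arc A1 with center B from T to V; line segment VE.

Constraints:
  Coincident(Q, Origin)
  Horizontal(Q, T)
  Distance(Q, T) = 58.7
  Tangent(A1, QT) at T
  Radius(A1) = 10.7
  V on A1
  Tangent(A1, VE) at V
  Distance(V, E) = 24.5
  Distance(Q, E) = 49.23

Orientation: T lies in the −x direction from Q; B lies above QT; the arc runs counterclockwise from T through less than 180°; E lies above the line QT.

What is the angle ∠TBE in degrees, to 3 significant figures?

134°

Checks: |BV| = 10.70 ✓; ∠(BV, VE) = 90.00° ✓; |VE| = 24.50 ✓; |QE| = 49.23 ✓.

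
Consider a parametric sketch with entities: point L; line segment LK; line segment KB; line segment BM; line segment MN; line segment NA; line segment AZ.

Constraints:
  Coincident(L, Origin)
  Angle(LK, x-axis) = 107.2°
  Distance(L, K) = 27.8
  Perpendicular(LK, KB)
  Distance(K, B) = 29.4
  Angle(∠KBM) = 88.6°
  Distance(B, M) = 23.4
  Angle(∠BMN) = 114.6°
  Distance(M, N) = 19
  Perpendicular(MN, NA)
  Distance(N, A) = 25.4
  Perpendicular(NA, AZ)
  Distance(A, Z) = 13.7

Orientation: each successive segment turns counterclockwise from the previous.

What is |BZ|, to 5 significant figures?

15.596

MN is perpendicular to NA, so NA runs at 84.000°; with |NA| = 25.4, A = (-7.2913, 18.960). NA ⟂ AZ, so AZ runs at 174.00°; with |AZ| = 13.7, Z = (-20.916, 20.392). Then |BZ| = |Z − B| = 15.596.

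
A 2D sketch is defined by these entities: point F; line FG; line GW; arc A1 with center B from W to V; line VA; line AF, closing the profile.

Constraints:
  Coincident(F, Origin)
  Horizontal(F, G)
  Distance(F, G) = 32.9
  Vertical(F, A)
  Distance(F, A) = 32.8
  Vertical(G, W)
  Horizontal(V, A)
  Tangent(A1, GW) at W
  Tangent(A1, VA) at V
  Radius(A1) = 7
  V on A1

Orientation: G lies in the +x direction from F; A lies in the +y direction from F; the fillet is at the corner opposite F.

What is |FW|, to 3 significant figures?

41.8

F is at the origin; FG is horizontal with |FG| = 32.9 and G on the +x side, so G = (32.9, 0.00). F and A share the same x with |FA| = 32.8 and A on the +y side, so A = (0.00, 32.8). The virtual corner opposite F is at (32.9, 32.8). Tangency of A1 to GW means the radius BW is perpendicular to GW and since A1 is tangent to VA there, BV ⟂ VA, with radius 7.0, so the center B sits 7.0 in from both sides at B = (25.9, 25.8). That places the tangent points at W = (32.9, 25.8) on GW and V = (25.9, 32.8) on VA. Then |FW| = |W − F| = 41.8.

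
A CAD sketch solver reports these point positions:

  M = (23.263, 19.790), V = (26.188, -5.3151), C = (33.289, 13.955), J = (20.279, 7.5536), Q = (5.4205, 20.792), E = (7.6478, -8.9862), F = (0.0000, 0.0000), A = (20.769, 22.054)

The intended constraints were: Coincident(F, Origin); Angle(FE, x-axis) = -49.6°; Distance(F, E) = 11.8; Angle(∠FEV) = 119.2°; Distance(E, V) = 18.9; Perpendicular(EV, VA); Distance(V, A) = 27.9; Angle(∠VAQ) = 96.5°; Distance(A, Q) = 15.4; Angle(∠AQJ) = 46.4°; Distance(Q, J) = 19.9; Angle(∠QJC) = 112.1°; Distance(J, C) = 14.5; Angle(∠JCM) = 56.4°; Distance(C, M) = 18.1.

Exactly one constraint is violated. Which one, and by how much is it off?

Distance(C, M) = 18.1 — off by 6.50.

F = (0.00, 0.00) ✓; FE at -49.60° ✓; |FE| = 11.80 ✓; ∠FEV = 119.2° ✓; |EV| = 18.90 ✓; ∠(EV, VA) = 90.00° ✓; |VA| = 27.90 ✓; ∠VAQ = 96.50° ✓; |AQ| = 15.40 ✓; ∠AQJ = 46.40° ✓; |QJ| = 19.90 ✓; ∠QJC = 112.1° ✓; |JC| = 14.50 ✓; ∠JCM = 56.40° ✓; |CM| = 11.60 ✗.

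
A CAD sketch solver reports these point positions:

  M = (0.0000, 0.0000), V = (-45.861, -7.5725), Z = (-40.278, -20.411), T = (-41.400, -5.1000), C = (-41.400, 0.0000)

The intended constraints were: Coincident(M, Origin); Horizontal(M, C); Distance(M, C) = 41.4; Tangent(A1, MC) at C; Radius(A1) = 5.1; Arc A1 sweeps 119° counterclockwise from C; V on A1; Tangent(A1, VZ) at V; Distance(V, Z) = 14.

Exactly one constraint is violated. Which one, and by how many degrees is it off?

Tangent(A1, VZ) at V — off by 5.49°.

M = (0.00, 0.00) ✓; M.y = 0.00, C.y = 0.00 ✓; |MC| = 41.40 ✓; ∠(TC, CM) = 90.00° ✓; |TC| = 5.100 ✓; bearing(T→V) − bearing(T→C) = 119.0° ✓; |TV| = 5.100 ✓; ∠(TV, VZ) = 95.49° ✗; |VZ| = 14.00 ✓.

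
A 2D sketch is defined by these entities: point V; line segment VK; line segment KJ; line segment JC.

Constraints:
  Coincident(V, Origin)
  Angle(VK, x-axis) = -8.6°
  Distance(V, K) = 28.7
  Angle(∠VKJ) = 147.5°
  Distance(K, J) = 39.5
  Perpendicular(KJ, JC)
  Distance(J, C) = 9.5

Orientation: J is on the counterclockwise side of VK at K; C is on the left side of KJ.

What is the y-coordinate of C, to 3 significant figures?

20.4

V is at the origin; VK runs at -8.6° with length 28.7, so K = 28.7·(cos -8.6°, sin -8.6°) = (28.4, -4.29). ∠VKJ = 147.5°, so KJ runs at -8.6° + (180° − 147.5°) = 23.9° from the x-axis; with |KJ| = 39.5, J = K + 39.5·(cos 23.9°, sin 23.9°) = (64.5, 11.7). KJ is perpendicular to JC; with |JC| = 9.5 on the left of KJ, C = J + 9.5·(-0.405, 0.914) = (60.6, 20.4). So C.y = 20.4.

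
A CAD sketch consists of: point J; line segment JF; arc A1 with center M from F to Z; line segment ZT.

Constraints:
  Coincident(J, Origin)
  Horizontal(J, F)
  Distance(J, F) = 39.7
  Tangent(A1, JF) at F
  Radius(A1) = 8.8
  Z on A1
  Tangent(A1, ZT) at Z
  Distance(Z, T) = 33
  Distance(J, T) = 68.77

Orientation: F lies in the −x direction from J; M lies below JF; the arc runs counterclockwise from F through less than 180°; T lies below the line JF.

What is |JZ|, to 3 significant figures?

48.6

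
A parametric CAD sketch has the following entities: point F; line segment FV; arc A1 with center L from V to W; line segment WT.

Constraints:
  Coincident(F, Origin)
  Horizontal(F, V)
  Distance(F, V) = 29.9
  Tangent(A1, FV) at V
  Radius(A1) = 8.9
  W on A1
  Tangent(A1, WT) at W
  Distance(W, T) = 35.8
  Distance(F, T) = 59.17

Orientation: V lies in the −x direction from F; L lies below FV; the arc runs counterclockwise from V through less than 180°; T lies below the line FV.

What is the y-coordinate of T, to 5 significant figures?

-44.711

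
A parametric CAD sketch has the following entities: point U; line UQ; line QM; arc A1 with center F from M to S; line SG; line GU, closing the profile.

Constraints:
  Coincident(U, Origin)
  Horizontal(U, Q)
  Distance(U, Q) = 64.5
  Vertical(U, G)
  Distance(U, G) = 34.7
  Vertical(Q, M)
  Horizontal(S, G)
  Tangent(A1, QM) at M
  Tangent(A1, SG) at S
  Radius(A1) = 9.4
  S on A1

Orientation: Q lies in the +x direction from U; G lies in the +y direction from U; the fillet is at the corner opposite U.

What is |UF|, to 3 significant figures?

60.6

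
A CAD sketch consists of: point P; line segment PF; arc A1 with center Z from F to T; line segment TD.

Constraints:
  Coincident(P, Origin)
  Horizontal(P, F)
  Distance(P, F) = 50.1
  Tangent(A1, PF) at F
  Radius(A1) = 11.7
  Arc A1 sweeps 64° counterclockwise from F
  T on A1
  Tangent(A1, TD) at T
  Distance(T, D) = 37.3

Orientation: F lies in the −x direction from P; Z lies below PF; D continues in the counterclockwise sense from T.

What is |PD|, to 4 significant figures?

86.78

On A1, F sits at bearing 90° from Z; a 64° counterclockwise sweep puts T at bearing 154°, so T = Z + 11.7·(cos 154°, sin 154°) = (-60.62, -6.571). The tangent condition forces ZT to be normal to TD, so TD runs along (−sin 154°, cos 154°); with |TD| = 37.3, D = (-76.97, -40.10). Then |PD| = |D − P| = 86.78.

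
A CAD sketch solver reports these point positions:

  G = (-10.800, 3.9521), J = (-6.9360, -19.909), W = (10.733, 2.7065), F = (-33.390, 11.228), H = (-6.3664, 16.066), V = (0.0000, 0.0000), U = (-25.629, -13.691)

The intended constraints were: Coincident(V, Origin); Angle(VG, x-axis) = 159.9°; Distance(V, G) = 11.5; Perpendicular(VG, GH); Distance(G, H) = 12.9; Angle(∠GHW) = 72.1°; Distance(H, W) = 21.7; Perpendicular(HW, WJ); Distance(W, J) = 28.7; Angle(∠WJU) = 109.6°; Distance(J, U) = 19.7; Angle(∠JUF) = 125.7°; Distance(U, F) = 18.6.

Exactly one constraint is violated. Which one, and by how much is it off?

Distance(U, F) = 18.6 — off by 7.50.

V = (0.00, 0.00) ✓; VG at 159.9° ✓; |VG| = 11.50 ✓; ∠(VG, GH) = 90.00° ✓; |GH| = 12.90 ✓; ∠GHW = 72.10° ✓; |HW| = 21.70 ✓; ∠(HW, WJ) = 90.00° ✓; |WJ| = 28.70 ✓; ∠WJU = 109.6° ✓; |JU| = 19.70 ✓; ∠JUF = 125.7° ✓; |UF| = 26.10 ✗.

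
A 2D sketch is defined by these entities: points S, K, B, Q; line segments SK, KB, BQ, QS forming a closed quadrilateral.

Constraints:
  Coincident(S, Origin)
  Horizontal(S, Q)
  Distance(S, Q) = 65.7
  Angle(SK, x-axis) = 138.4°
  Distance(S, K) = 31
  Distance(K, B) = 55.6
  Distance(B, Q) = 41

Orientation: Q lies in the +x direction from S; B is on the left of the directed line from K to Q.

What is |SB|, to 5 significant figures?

40.149

Checks: |KB| = 55.60 ✓; |BQ| = 41.00 ✓.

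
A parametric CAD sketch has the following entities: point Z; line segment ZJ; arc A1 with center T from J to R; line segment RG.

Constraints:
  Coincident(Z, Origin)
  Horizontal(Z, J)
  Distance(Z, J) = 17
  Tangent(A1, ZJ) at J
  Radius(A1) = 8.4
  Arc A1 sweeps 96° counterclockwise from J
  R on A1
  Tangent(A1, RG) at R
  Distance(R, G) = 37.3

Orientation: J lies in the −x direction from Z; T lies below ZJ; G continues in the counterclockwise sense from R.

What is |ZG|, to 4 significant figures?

51.10

On A1, J sits at bearing 90° from T; a 96° counterclockwise sweep puts R at bearing 186°, so R = T + 8.4·(cos 186°, sin 186°) = (-25.35, -9.278). Since A1 is tangent to RG there, TR ⟂ RG, so RG runs along (−sin 186°, cos 186°); with |RG| = 37.3, G = (-21.46, -46.37). Then |ZG| = |G − Z| = 51.10.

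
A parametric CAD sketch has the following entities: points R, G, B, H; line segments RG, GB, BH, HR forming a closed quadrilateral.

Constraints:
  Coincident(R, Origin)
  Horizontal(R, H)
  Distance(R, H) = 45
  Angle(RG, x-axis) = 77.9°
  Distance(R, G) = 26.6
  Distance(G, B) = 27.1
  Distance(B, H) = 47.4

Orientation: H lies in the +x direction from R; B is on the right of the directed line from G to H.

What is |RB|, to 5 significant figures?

2.4024

Checks: |GB| = 27.10 ✓; |BH| = 47.40 ✓.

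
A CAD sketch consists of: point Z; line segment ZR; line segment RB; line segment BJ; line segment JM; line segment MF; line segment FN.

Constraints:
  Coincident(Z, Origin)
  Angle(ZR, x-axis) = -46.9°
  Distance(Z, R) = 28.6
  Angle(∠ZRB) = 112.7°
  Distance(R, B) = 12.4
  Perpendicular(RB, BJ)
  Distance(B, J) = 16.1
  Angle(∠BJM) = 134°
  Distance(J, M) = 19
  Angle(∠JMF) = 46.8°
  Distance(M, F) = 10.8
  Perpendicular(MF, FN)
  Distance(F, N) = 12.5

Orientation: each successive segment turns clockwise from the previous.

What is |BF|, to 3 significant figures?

23.1

∠BJM = 134.0° gives JM at 110° from the x-axis; with |JM| = 19.0, M = (-6.66, -7.72). ∠JMF = 46.8° gives MF at -23.4° from the x-axis; with |MF| = 10.8, F = (3.25, -12.0). Then |BF| = |F − B| = 23.1.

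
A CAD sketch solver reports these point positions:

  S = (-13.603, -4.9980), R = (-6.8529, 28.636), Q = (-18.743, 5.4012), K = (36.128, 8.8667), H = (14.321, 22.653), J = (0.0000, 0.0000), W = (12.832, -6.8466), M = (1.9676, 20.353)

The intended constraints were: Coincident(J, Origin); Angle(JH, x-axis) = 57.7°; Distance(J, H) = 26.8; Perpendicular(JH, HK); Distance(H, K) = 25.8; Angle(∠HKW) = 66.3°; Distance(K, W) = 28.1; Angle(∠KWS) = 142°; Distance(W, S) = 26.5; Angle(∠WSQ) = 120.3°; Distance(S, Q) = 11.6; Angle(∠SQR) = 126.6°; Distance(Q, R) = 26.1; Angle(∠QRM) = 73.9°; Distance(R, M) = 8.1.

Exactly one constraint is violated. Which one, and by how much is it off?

Distance(R, M) = 8.1 — off by 4.00.

J = (0.00, 0.00) ✓; JH at 57.70° ✓; |JH| = 26.80 ✓; ∠(JH, HK) = 90.00° ✓; |HK| = 25.80 ✓; ∠HKW = 66.30° ✓; |KW| = 28.10 ✓; ∠KWS = 142.0° ✓; |WS| = 26.50 ✓; ∠WSQ = 120.3° ✓; |SQ| = 11.60 ✓; ∠SQR = 126.6° ✓; |QR| = 26.10 ✓; ∠QRM = 73.90° ✓; |RM| = 12.10 ✗.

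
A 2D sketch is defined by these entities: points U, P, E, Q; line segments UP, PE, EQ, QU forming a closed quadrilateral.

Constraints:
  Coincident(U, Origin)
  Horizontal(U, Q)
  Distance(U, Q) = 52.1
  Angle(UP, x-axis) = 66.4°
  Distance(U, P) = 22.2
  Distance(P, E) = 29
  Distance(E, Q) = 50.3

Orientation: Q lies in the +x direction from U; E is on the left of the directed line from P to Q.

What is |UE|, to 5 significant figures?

50.828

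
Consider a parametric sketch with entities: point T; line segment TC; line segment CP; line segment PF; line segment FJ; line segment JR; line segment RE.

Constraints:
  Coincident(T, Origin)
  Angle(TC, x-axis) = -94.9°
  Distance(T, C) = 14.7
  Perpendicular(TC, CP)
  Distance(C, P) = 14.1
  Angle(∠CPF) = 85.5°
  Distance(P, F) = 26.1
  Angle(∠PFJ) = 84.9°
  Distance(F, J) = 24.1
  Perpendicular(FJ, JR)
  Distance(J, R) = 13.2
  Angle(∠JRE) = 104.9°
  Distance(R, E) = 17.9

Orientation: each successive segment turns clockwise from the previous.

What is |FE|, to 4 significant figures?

19.06

T is at the origin; TC runs at -94.9° with length 14.7, so C = (-1.256, -14.65). TC is perpendicular to CP, so CP runs at 175.1°; with |CP| = 14.1, P = (-15.30, -13.44). ∠CPF = 85.5° gives PF at 80.60° from the x-axis; with |PF| = 26.1, F = (-11.04, 12.31). ∠PFJ = 84.9° gives FJ at -14.50° from the x-axis; with |FJ| = 24.1, J = (12.29, 6.273). The perpendicularity gives JR at right angles to FJ, so JR runs at -104.5°; with |JR| = 13.2, R = (8.986, -6.506). ∠JRE = 104.9° gives RE at -179.6° from the x-axis; with |RE| = 17.9, E = (-8.914, -6.631). Then |FE| = |E − F| = 19.06.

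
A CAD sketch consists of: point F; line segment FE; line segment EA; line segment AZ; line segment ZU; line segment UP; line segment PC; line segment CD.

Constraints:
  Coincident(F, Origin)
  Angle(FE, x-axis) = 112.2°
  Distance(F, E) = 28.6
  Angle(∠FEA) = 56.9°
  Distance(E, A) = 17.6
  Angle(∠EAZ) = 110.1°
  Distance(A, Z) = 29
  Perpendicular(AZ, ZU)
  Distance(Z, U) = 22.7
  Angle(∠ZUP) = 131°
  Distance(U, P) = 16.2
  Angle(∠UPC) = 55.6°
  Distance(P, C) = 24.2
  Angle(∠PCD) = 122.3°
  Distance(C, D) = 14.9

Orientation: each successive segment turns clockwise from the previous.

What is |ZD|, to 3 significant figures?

3.41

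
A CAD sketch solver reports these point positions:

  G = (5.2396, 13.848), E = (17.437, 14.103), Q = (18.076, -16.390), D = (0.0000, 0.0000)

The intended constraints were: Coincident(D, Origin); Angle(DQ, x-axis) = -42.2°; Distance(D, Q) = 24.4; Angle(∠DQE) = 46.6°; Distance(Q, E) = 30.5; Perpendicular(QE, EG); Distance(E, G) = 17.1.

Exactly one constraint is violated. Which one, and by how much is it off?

Distance(E, G) = 17.1 — off by 4.90.

D = (0.00, 0.00) ✓; DQ at -42.20° ✓; |DQ| = 24.40 ✓; ∠DQE = 46.60° ✓; |QE| = 30.50 ✓; ∠(QE, EG) = 90.00° ✓; |EG| = 12.20 ✗.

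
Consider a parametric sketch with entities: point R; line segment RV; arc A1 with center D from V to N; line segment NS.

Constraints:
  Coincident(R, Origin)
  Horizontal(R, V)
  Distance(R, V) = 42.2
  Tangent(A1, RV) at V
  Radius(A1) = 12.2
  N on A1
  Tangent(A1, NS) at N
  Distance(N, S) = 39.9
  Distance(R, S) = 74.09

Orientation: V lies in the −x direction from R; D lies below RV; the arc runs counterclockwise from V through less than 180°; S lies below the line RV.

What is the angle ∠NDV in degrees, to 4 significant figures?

93.38°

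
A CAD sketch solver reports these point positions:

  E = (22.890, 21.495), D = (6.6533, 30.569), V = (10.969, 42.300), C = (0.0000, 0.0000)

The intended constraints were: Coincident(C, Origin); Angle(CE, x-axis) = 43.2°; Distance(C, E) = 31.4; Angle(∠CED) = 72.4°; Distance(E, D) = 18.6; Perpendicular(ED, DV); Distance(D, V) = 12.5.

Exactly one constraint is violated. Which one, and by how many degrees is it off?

Perpendicular(ED, DV) — off by 9.00°.

C = (0.00, 0.00) ✓; CE at 43.20° ✓; |CE| = 31.40 ✓; ∠CED = 72.40° ✓; |ED| = 18.60 ✓; ∠(ED, DV) = 81.00° ✗; |DV| = 12.50 ✓.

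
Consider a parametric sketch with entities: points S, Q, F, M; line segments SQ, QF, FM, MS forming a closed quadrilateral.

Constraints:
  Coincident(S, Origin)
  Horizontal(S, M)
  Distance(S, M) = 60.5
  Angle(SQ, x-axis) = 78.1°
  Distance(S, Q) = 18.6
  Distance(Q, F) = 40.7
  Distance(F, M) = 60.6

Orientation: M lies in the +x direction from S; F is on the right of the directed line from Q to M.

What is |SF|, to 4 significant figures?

22.89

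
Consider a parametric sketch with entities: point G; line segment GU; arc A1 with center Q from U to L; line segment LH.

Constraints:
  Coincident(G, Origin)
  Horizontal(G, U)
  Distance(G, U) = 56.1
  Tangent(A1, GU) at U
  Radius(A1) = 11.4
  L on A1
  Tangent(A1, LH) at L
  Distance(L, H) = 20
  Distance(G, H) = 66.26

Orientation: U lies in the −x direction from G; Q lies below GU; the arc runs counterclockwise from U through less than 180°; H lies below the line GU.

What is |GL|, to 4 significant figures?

68.23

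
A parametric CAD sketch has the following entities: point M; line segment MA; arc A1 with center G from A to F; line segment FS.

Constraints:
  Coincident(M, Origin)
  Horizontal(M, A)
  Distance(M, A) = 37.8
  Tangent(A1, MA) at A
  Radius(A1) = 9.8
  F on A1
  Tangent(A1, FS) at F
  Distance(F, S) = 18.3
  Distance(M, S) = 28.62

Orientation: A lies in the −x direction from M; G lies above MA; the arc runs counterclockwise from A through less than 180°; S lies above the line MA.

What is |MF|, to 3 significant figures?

29.8

M is at the origin; MA is horizontal with |MA| = 37.8 and A on the −x side, so A = (-37.8, 0.00). Tangency of A1 to MA means the radius GA is perpendicular to MA, so G = A + (0, 9.8) = (-37.8, 9.80). Since GF ⟂ FS (tangency), |GS| = √(9.8² + 18.3²) = 20.8 regardless of where F sits on A1. So S lies on both circle(M, 28.62) and circle(G, 20.8); the above-MA intersection is S = (-20.0, 20.5). F is the foot of the tangent from S: F = (-29.4, 4.77).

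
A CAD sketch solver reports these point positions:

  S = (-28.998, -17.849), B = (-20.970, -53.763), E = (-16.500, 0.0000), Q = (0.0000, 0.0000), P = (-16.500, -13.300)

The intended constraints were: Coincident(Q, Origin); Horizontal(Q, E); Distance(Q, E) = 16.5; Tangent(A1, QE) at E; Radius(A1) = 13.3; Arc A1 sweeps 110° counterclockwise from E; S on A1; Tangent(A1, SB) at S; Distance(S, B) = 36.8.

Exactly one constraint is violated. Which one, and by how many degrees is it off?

Tangent(A1, SB) at S — off by 7.40°.

Q = (0.00, 0.00) ✓; Q.y = 0.00, E.y = 0.00 ✓; |QE| = 16.50 ✓; ∠(PE, EQ) = 90.00° ✓; |PE| = 13.30 ✓; bearing(P→S) − bearing(P→E) = 110.0° ✓; |PS| = 13.30 ✓; ∠(PS, SB) = 97.40° ✗; |SB| = 36.80 ✓.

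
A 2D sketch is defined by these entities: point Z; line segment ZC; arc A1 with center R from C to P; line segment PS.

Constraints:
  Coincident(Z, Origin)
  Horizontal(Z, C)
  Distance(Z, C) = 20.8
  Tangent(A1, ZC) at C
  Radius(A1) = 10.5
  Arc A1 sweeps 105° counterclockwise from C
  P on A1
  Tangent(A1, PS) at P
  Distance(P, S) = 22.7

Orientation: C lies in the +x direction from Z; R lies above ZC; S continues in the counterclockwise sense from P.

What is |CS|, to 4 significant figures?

35.40

On A1, C sits at bearing -90° from R; a 105° counterclockwise sweep puts P at bearing 15°, so P = R + 10.5·(cos 15°, sin 15°) = (30.94, 13.22). A1 meets PS tangentially, so RP is at right angles to PS, so PS runs along (−sin 15°, cos 15°); with |PS| = 22.7, S = (25.07, 35.14). Then |CS| = |S − C| = 35.40.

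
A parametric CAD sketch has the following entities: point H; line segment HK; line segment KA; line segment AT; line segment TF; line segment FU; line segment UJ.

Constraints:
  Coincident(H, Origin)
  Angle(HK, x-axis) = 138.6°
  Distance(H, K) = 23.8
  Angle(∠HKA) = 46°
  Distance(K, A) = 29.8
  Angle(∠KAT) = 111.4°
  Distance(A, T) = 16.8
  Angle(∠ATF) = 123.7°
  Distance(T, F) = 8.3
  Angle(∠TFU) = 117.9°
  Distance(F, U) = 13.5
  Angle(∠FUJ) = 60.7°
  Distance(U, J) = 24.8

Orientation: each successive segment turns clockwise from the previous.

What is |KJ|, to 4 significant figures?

32.47

H is at the origin; HK runs at 138.6° with length 23.8, so K = (-17.85, 15.74). ∠HKA = 46.0° gives KA at 4.600° from the x-axis; with |KA| = 29.8, A = (11.85, 18.13). ∠KAT = 111.4° gives AT at -64.00° from the x-axis; with |AT| = 16.8, T = (19.22, 3.029). ∠ATF = 123.7° gives TF at -120.3° from the x-axis; with |TF| = 8.3, F = (15.03, -4.137). ∠TFU = 117.9° gives FU at 177.6° from the x-axis; with |FU| = 13.5, U = (1.540, -3.571). ∠FUJ = 60.7° gives UJ at 58.30° from the x-axis; with |UJ| = 24.8, J = (14.57, 17.53). Then |KJ| = |J − K| = 32.47.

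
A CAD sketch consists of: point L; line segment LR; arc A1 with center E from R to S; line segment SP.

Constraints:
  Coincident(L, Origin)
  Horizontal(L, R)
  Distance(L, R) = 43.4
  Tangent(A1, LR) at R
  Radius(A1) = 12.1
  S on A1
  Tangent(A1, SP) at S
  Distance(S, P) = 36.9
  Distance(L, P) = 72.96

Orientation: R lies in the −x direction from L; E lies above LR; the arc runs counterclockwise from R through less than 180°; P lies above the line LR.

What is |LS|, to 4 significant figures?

38.19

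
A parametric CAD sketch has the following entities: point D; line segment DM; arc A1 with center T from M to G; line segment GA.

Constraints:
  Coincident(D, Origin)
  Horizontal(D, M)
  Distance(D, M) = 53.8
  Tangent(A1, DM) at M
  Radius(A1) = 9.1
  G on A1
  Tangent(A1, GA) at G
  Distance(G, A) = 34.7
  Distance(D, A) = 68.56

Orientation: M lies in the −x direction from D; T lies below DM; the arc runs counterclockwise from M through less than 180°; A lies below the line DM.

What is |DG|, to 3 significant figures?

63.6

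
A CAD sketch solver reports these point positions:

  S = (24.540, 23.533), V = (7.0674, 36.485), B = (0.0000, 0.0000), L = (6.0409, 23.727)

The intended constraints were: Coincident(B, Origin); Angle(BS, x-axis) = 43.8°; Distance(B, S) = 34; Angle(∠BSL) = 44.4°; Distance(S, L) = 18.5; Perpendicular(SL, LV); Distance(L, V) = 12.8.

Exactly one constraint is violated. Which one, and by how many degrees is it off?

Perpendicular(SL, LV) — off by 4.00°.

B = (0.00, 0.00) ✓; BS at 43.80° ✓; |BS| = 34.00 ✓; ∠BSL = 44.40° ✓; |SL| = 18.50 ✓; ∠(SL, LV) = 94.00° ✗; |LV| = 12.80 ✓.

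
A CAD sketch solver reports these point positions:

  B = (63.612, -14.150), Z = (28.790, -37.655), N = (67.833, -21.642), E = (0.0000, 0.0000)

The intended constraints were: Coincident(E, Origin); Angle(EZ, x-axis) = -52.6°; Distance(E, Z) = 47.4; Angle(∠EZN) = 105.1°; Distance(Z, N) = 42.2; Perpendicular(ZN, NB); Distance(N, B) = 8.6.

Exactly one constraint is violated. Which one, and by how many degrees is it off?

Perpendicular(ZN, NB) — off by 7.10°.

E = (0.00, 0.00) ✓; EZ at -52.60° ✓; |EZ| = 47.40 ✓; ∠EZN = 105.1° ✓; |ZN| = 42.20 ✓; ∠(ZN, NB) = 97.10° ✗; |NB| = 8.599 ✓.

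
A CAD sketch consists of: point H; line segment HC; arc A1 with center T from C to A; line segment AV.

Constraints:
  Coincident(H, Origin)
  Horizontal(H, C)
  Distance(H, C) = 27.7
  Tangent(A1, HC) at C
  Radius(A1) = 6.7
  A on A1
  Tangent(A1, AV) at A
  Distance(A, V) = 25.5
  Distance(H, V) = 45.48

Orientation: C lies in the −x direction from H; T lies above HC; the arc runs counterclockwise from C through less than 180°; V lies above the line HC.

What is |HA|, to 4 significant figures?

23.47

H is at the origin; HC is horizontal with |HC| = 27.7 and C on the −x side, so C = (-27.70, 0.000). The tangent condition forces TC to be normal to HC, so T = C + (0, 6.7) = (-27.70, 6.700). Since TA ⟂ AV (tangency), |TV| = √(6.7² + 25.5²) = 26.37 regardless of where A sits on A1. So V lies on both circle(H, 45.48) and circle(T, 26.37); the above-HC intersection is V = (-31.52, 32.79). A is the foot of the tangent from V: A = (-21.53, 9.323).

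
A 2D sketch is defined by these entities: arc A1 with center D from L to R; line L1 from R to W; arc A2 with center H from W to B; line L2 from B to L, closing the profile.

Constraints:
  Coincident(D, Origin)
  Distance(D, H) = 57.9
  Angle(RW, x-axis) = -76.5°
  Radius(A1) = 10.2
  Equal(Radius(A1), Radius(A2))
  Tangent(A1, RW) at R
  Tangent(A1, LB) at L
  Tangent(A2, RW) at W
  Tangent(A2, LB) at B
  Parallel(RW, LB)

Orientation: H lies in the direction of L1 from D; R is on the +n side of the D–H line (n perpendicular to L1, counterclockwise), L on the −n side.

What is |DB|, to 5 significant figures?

58.792

The slot axis is L1's direction at -76.5°, so u = (cos -76.5°, sin -76.5°) = (0.23345, -0.97237) and n = (−sin -76.5°, cos -76.5°) = (0.97237, 0.23345). D is at the origin and H lies 57.9 along u from D, so H = 57.9·u = (13.516, -56.300). Tangency of A1 to both parallel lines with radius 10.2 puts R and L at D ± 10.2·n: R = (9.9182, 2.3811), L = (-9.9182, -2.3811). Equal radii place W and B the same way about H: W = H + 10.2·n = (23.435, -53.919), B = H − 10.2·n = (3.5983, -58.681). Then |DB| = |B − D| = 58.792.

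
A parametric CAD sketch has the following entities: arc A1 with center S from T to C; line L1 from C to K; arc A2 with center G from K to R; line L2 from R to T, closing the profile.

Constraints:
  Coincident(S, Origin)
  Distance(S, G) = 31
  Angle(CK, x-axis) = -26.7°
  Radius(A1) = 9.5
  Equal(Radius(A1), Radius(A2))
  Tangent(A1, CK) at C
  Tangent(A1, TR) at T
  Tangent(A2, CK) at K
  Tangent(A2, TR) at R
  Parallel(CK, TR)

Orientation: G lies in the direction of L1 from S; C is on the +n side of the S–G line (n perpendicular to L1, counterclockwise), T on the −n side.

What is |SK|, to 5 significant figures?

32.423

The slot axis is L1's direction at -26.7°, so u = (cos -26.7°, sin -26.7°) = (0.89337, -0.44932) and n = (−sin -26.7°, cos -26.7°) = (0.44932, 0.89337). S is at the origin and G lies 31.0 along u from S, so G = 31.0·u = (27.695, -13.929). Tangency of A1 to both parallel lines with radius 9.5 puts C and T at S ± 9.5·n: C = (4.2685, 8.4870), T = (-4.2685, -8.4870). Equal radii place K and R the same way about G: K = G + 9.5·n = (31.963, -5.4419), R = G − 9.5·n = (23.426, -22.416). Then |SK| = |K − S| = 32.423.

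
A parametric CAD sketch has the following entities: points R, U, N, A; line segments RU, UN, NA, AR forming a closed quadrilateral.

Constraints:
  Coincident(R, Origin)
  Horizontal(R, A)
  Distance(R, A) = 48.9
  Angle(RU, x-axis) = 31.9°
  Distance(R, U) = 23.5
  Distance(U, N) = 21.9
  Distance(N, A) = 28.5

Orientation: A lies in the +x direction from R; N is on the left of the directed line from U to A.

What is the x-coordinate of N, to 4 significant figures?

37.16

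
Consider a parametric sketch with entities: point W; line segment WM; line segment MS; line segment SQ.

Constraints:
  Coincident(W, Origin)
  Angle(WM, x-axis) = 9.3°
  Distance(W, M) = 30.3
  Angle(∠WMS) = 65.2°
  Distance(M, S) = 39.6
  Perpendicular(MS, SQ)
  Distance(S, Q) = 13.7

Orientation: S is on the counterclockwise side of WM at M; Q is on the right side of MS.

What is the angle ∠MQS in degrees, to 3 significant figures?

70.9°

W is at the origin; WM runs at 9.3° with length 30.3, so M = 30.3·(cos 9.3°, sin 9.3°) = (29.9, 4.90). ∠WMS = 65.2°, so MS runs at 9.3° + (180° − 65.2°) = 124° from the x-axis; with |MS| = 39.6, S = M + 39.6·(cos 124°, sin 124°) = (7.70, 37.7). The perpendicularity gives SQ at right angles to MS; with |SQ| = 13.7 on the right of MS, Q = S + 13.7·(0.828, 0.561) = (19.0, 45.4). Then cos ∠MQS = QM·QS / (|QM||QS|), giving 70.9°.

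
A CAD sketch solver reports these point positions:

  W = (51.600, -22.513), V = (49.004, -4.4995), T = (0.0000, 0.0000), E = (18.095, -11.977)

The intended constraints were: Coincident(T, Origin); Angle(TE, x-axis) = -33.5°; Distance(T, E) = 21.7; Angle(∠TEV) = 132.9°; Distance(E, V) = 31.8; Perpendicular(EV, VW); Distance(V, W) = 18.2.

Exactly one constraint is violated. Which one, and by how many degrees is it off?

Perpendicular(EV, VW) — off by 5.40°.

T = (0.00, 0.00) ✓; TE at -33.50° ✓; |TE| = 21.70 ✓; ∠TEV = 132.9° ✓; |EV| = 31.80 ✓; ∠(EV, VW) = 95.40° ✗; |VW| = 18.20 ✓.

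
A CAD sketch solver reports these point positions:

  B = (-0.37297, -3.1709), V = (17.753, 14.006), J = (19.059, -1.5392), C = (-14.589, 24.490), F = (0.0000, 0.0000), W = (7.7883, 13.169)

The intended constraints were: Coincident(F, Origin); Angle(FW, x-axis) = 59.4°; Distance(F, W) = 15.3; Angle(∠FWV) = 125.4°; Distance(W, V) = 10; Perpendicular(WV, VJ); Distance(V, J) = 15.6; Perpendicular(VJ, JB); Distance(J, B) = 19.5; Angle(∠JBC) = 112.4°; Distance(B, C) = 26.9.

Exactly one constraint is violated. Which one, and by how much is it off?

Distance(B, C) = 26.9 — off by 4.20.

F = (0.00, 0.00) ✓; FW at 59.40° ✓; |FW| = 15.30 ✓; ∠FWV = 125.4° ✓; |WV| = 10.00 ✓; ∠(WV, VJ) = 90.00° ✓; |VJ| = 15.60 ✓; ∠(VJ, JB) = 90.00° ✓; |JB| = 19.50 ✓; ∠JBC = 112.4° ✓; |BC| = 31.10 ✗.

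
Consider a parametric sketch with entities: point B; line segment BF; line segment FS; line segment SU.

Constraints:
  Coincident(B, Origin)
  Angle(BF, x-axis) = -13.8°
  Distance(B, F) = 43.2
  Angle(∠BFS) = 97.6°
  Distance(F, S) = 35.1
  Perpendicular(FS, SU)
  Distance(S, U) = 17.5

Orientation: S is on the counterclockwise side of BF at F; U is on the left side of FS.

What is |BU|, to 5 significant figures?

48.030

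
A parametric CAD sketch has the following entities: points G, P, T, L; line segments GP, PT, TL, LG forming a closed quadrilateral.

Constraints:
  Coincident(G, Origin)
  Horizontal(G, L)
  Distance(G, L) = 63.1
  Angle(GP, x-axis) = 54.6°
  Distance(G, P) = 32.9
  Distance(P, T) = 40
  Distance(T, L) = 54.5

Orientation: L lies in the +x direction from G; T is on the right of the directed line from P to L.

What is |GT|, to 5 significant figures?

15.705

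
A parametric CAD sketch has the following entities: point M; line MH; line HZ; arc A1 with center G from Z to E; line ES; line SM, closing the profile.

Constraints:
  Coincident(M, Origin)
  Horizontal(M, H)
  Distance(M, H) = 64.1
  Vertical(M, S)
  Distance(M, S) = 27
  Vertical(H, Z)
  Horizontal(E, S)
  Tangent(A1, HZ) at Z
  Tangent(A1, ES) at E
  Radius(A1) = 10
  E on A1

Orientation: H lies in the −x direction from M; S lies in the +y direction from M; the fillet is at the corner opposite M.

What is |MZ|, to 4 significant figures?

66.32

The virtual corner opposite M is at (-64.10, 27.00). Tangency of A1 to HZ means the radius GZ is perpendicular to HZ and the tangent condition forces GE to be normal to ES, with radius 10.0, so the center G sits 10.0 in from both sides at G = (-54.10, 17.00). That places the tangent points at Z = (-64.10, 17.00) on HZ and E = (-54.10, 27.00) on ES. Then |MZ| = |Z − M| = 66.32.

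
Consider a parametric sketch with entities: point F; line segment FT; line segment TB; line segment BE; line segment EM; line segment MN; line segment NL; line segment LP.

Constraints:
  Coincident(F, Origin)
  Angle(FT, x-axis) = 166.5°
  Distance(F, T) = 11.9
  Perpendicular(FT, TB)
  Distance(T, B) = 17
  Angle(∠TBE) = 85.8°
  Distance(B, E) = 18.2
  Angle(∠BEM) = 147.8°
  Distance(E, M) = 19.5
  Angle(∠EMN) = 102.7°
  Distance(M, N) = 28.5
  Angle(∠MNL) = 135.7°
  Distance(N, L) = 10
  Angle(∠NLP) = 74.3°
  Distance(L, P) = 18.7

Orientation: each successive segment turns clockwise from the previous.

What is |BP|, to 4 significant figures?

26.57

F is at the origin; FT runs at 166.5° with length 11.9, so T = (-11.57, 2.778). The perpendicularity gives TB at right angles to FT, so TB runs at 76.50°; with |TB| = 17.0, B = (-7.603, 19.31). ∠TBE = 85.8° gives BE at -17.70° from the x-axis; with |BE| = 18.2, E = (9.736, 13.77). ∠BEM = 147.8° gives EM at -49.90° from the x-axis; with |EM| = 19.5, M = (22.30, -1.141). ∠EMN = 102.7° gives MN at -127.2° from the x-axis; with |MN| = 28.5, N = (5.065, -23.84). ∠MNL = 135.7° gives NL at -171.5° from the x-axis; with |NL| = 10.0, L = (-4.825, -25.32). ∠NLP = 74.3° gives LP at 82.80° from the x-axis; with |LP| = 18.7, P = (-2.481, -6.768). Then |BP| = |P − B| = 26.57.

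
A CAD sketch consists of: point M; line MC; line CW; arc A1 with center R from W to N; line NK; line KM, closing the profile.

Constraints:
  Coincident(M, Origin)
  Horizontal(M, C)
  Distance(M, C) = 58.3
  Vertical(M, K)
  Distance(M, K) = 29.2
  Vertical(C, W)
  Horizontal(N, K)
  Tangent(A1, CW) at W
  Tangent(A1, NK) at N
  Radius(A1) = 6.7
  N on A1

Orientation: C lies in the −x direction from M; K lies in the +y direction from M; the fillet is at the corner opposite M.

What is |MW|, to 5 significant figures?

62.491

The virtual corner opposite M is at (-58.300, 29.200). Tangency of A1 to CW means the radius RW is perpendicular to CW and since A1 is tangent to NK there, RN ⟂ NK, with radius 6.7, so the center R sits 6.7 in from both sides at R = (-51.600, 22.500). That places the tangent points at W = (-58.300, 22.500) on CW and N = (-51.600, 29.200) on NK. Then |MW| = |W − M| = 62.491.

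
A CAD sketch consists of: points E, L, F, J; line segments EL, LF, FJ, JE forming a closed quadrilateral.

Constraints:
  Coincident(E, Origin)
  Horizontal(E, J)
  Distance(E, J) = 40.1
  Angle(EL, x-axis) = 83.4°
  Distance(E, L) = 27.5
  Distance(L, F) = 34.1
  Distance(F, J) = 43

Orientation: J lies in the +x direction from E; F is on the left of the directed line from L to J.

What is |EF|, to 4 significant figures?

54.25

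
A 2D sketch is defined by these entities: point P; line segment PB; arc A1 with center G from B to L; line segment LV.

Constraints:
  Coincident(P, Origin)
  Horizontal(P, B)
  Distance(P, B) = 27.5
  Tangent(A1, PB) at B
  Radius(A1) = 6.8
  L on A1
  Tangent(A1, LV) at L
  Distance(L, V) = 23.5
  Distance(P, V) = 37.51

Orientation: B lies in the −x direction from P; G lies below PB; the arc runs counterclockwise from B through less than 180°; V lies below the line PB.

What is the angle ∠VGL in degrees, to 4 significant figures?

73.86°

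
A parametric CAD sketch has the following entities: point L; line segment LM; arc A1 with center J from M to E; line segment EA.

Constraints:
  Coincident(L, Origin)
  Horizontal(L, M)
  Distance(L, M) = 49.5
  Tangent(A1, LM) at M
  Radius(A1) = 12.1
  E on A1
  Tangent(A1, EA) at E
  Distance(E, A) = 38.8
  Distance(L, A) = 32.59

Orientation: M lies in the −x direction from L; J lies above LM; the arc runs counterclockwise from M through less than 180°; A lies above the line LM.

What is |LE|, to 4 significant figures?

41.33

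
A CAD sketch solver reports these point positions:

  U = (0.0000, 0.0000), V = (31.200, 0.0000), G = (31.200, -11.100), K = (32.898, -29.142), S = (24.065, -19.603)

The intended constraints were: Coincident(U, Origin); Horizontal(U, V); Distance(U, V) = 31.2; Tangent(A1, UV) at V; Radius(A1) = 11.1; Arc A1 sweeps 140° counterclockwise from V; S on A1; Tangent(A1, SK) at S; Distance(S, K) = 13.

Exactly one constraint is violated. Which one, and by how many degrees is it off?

Tangent(A1, SK) at S — off by 7.20°.

U = (0.00, 0.00) ✓; U.y = 0.00, V.y = 0.00 ✓; |UV| = 31.20 ✓; ∠(GV, VU) = 90.00° ✓; |GV| = 11.10 ✓; bearing(G→S) − bearing(G→V) = 140.0° ✓; |GS| = 11.10 ✓; ∠(GS, SK) = 97.20° ✗; |SK| = 13.00 ✓.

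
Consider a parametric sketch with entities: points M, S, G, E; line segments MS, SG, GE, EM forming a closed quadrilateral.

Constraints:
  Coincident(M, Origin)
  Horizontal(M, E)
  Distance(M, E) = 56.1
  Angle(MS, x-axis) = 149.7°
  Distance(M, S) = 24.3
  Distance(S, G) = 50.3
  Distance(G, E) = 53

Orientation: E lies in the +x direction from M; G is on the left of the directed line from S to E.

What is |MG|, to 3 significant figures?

45.1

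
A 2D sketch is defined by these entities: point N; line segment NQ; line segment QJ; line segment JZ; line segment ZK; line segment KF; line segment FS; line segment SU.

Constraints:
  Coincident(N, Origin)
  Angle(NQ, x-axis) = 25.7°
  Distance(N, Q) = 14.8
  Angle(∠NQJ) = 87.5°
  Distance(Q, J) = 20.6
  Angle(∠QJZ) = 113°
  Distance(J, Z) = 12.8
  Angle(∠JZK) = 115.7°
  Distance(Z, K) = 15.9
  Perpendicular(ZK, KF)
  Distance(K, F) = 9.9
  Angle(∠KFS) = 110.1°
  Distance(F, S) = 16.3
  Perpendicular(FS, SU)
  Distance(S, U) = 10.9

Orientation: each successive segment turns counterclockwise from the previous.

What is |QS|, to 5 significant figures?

13.710

N is at the origin; NQ runs at 25.7° with length 14.8, so Q = (13.336, 6.4182). ∠NQJ = 87.5° gives QJ at 118.20° from the x-axis; with |QJ| = 20.6, J = (3.6014, 24.573). ∠QJZ = 113.0° gives JZ at -174.80° from the x-axis; with |JZ| = 12.8, Z = (-9.1459, 23.413). ∠JZK = 115.7° gives ZK at -110.50° from the x-axis; with |ZK| = 15.9, K = (-14.714, 8.5198). ZK is perpendicular to KF, so KF runs at -20.500°; with |KF| = 9.9, F = (-5.4412, 5.0528). ∠KFS = 110.1° gives FS at 49.400° from the x-axis; with |FS| = 16.3, S = (5.1665, 17.429). Then |QS| = |S − Q| = 13.710.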